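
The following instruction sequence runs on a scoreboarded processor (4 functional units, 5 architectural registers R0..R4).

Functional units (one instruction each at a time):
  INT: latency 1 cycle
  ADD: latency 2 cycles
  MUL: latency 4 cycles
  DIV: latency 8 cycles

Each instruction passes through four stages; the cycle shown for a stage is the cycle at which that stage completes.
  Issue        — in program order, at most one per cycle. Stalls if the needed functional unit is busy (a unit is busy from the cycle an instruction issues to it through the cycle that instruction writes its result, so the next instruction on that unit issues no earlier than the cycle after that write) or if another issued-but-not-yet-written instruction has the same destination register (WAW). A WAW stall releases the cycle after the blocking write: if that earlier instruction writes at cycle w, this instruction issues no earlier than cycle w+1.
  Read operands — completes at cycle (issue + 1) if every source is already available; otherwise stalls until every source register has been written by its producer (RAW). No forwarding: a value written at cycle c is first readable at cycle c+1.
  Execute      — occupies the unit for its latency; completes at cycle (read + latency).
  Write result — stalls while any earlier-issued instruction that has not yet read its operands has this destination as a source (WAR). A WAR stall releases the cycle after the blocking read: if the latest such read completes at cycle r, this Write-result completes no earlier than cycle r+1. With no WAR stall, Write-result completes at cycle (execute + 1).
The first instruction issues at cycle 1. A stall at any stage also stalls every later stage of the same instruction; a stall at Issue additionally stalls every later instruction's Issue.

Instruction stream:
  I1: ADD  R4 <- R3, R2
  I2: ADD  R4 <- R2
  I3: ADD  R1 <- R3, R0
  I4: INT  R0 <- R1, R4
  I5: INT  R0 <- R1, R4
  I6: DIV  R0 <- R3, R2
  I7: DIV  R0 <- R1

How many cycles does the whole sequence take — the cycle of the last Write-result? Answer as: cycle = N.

I1  is:1  ro:2  ex:4  wr:5
I2  is:6  ro:7  ex:9  wr:10  — struct: ADD busy until I1 writes@5
I3  is:11  ro:12  ex:14  wr:15  — struct: ADD busy until I2 writes@10
I4  is:12  ro:16  ex:17  wr:18  — RAW R1: wait I3 write@15
I5  is:19  ro:20  ex:21  wr:22  — struct: INT busy until I4 writes@18
I6  is:23  ro:24  ex:32  wr:33  — WAW R0: wait I5 write@22
I7  is:34  ro:35  ex:43  wr:44  — struct: DIV busy until I6 writes@33

cycle = 44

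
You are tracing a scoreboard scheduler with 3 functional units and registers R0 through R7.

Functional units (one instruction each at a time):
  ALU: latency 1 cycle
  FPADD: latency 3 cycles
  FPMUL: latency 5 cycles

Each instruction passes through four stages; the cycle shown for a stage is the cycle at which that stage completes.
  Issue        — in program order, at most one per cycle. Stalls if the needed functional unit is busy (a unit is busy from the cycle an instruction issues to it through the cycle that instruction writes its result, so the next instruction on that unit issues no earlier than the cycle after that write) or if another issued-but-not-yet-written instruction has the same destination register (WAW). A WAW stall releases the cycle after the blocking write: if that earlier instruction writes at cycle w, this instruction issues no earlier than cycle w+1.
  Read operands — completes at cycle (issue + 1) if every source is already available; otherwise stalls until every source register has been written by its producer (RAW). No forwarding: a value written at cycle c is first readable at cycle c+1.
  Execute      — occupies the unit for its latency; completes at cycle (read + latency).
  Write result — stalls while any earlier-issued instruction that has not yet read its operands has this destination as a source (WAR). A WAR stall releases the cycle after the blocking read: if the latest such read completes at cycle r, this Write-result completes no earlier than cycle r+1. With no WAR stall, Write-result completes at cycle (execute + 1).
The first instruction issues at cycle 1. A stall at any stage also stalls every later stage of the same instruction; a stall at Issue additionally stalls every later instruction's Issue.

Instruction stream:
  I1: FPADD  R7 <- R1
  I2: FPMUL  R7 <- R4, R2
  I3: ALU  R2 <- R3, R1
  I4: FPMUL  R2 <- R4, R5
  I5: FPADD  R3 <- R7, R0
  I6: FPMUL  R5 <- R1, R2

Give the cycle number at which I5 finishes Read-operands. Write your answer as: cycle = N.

cycle 1: I1 issues→FPADD
cycle 2: I1 reads
cycle 5: I1 exec-done
cycle 6: I1 writes R7
cycle 7: I2 issues→FPMUL
cycle 8: I2 reads; I3 issues→ALU
cycle 9: I3 reads
cycle 10: I3 exec-done
cycle 11: I3 writes R2
cycle 13: I2 exec-done
cycle 14: I2 writes R7
cycle 15: I4 issues→FPMUL
cycle 16: I4 reads; I5 issues→FPADD
cycle 17: I5 reads
cycle 20: I5 exec-done
cycle 21: I4 exec-done; I5 writes R3
cycle 22: I4 writes R2
cycle 23: I6 issues→FPMUL
cycle 24: I6 reads
cycle 29: I6 exec-done
cycle 30: I6 writes R5

cycle = 17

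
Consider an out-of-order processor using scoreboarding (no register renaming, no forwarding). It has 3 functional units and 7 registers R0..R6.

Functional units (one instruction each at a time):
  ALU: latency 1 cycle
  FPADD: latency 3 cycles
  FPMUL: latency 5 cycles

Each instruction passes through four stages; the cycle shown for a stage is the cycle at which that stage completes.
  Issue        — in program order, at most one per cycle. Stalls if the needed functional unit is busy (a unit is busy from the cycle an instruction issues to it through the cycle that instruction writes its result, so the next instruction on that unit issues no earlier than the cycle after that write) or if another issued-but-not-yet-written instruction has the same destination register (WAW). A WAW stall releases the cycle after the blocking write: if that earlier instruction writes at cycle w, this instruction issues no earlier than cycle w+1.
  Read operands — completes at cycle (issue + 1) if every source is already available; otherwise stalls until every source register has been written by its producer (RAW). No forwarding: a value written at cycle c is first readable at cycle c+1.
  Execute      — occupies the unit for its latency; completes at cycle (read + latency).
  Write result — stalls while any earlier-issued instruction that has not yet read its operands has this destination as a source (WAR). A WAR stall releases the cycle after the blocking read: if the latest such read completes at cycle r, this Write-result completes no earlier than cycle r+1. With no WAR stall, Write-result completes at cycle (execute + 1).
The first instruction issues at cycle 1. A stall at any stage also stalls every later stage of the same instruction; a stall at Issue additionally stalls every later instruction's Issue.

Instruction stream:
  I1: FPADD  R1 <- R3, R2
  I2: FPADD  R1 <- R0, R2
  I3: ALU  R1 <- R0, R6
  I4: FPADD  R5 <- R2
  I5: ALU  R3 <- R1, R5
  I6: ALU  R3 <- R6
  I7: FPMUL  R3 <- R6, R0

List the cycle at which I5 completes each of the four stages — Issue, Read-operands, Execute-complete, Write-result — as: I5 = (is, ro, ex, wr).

I5 = (17, 20, 21, 22)

I1  is:1  ro:2  ex:5  wr:6
I2  is:7  ro:8  ex:11  wr:12  — struct: FPADD busy until I1 writes@6
I3  is:13  ro:14  ex:15  wr:16  — WAW R1: wait I2 write@12
I4  is:14  ro:15  ex:18  wr:19
I5  is:17  ro:20  ex:21  wr:22  — struct: ALU busy until I3 writes@16, RAW R5: wait I4 write@19
I6  is:23  ro:24  ex:25  wr:26  — struct: ALU busy until I5 writes@22
I7  is:27  ro:28  ex:33  wr:34  — WAW R3: wait I6 write@26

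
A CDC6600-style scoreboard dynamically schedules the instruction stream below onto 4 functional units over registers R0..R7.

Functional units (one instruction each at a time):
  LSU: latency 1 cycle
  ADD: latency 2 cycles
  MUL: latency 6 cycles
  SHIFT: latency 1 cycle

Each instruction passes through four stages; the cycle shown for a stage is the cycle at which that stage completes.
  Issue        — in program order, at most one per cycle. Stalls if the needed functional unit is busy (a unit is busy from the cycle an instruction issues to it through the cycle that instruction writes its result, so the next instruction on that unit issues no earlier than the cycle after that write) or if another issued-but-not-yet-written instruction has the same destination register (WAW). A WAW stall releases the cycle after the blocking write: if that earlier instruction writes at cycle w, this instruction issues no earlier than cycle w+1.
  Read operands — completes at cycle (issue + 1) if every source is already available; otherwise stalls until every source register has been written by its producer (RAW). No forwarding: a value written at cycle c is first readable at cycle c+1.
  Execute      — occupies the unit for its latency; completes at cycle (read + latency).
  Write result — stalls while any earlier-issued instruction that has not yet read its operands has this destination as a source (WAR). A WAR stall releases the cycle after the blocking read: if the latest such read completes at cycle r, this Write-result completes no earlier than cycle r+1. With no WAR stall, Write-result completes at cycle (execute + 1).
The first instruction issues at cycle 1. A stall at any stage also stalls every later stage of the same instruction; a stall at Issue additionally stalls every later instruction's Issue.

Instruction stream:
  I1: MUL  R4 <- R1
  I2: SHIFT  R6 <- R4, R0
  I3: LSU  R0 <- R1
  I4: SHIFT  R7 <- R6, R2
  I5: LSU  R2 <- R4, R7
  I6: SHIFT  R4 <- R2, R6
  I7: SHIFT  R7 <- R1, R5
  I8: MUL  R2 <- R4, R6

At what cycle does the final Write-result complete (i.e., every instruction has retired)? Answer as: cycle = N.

  I1 | 1 | 2 | 8 | 9
  I2 | 2 | 10 | 11 | 12   RAW R4: wait I1 write@9
  I3 | 3 | 4 | 5 | 11   WAR R0: wait I2 read@10
  I4 | 13 | 14 | 15 | 16   struct: SHIFT busy until I2 writes@12
  I5 | 14 | 17 | 18 | 19   RAW R7: wait I4 write@16
  I6 | 17 | 20 | 21 | 22   struct: SHIFT busy until I4 writes@16 · RAW R2: wait I5 write@19
  I7 | 23 | 24 | 25 | 26   struct: SHIFT busy until I6 writes@22
  I8 | 24 | 25 | 31 | 32

cycle = 32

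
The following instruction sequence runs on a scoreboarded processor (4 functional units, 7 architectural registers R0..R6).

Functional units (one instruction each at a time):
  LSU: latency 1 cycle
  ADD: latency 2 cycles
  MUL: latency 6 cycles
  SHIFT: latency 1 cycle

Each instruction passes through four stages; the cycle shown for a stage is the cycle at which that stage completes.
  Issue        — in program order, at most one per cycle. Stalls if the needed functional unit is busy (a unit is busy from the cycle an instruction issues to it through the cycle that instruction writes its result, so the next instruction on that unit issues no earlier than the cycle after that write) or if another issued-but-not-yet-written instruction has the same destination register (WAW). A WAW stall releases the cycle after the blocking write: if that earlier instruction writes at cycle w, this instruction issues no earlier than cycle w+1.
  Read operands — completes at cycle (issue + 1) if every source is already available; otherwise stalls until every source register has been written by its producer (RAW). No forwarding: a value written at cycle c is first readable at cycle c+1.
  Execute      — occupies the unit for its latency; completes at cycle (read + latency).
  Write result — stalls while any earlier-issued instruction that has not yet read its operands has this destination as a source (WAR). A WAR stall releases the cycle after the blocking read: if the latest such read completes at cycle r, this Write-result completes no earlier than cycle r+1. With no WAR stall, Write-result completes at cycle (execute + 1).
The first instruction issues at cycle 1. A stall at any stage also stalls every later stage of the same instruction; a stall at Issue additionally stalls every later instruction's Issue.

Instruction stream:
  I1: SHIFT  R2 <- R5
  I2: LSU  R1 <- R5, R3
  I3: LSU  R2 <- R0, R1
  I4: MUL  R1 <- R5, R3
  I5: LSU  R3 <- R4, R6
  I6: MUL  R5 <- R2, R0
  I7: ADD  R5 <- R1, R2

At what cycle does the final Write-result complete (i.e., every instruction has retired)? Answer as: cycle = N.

c1: I1→SHIFT
c2: I1 RO · I2→LSU
c3: I1 EX · I2 RO
c4: I1 WR R2 · I2 EX
c5: I2 WR R1
c6: I3→LSU
c7: I3 RO · I4→MUL
c8: I3 EX · I4 RO
c9: I3 WR R2
c10: I5→LSU
c11: I5 RO
c12: I5 EX
c13: I5 WR R3
c14: I4 EX
c15: I4 WR R1
c16: I6→MUL
c17: I6 RO
c23: I6 EX
c24: I6 WR R5
c25: I7→ADD
c26: I7 RO
c28: I7 EX
c29: I7 WR R5

cycle = 29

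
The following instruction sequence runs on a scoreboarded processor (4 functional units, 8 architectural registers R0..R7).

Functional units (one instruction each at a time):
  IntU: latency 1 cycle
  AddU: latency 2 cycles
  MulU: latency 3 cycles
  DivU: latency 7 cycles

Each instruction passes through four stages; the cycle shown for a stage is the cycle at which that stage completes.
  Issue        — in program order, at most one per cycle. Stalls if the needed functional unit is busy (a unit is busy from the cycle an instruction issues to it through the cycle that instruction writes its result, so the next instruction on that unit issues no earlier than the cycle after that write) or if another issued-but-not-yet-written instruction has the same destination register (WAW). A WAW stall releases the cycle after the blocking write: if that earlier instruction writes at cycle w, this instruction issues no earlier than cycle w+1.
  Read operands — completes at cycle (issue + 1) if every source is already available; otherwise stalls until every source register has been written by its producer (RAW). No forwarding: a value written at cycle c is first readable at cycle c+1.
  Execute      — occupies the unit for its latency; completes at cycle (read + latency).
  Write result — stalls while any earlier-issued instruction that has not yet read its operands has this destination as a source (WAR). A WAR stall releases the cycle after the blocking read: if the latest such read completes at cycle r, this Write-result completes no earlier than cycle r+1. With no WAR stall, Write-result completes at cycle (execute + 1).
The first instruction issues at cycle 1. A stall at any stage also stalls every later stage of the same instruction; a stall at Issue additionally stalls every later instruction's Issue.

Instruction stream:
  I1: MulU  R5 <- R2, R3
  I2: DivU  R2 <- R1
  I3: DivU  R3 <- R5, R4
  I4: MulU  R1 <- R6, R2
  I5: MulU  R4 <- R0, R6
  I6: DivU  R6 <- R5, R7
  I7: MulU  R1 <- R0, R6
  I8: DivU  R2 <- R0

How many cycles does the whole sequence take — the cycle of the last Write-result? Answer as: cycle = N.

cycle = 41

I1 -> (1, 2, 5, 6)
I2 -> (2, 3, 10, 11)
I3 -> (12, 13, 20, 21)  // struct: DivU busy until I2 writes@11
I4 -> (13, 14, 17, 18)
I5 -> (19, 20, 23, 24)  // struct: MulU busy until I4 writes@18
I6 -> (22, 23, 30, 31)  // struct: DivU busy until I3 writes@21
I7 -> (25, 32, 35, 36)  // struct: MulU busy until I5 writes@24, RAW R6: wait I6 write@31
I8 -> (32, 33, 40, 41)  // struct: DivU busy until I6 writes@31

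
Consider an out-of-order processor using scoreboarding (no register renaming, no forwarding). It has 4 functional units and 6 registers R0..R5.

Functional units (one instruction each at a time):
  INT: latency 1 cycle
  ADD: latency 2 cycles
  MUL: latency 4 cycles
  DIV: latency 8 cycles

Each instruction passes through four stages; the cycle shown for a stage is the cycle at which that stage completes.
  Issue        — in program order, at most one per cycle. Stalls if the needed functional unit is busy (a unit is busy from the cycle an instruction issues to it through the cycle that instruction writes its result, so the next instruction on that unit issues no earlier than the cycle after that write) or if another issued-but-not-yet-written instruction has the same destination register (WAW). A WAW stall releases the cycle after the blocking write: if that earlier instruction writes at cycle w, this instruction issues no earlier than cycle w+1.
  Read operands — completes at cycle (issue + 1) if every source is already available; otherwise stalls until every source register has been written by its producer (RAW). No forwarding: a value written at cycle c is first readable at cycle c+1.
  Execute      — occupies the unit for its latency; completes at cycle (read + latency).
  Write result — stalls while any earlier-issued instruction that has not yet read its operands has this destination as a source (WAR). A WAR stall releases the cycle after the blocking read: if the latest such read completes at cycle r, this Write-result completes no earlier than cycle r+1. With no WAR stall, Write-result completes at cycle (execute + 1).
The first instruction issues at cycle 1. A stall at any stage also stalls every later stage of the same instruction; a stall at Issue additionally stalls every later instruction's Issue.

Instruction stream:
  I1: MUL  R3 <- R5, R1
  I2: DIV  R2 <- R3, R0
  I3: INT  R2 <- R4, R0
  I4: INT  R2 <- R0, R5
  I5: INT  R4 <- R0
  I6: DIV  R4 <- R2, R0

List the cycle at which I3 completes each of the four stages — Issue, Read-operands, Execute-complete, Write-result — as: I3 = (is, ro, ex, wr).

[I1] 1/2/6/7
[I2] 2/8/16/17  (RAW R3: wait I1 write@7)
[I3] 18/19/20/21  (WAW R2: wait I2 write@17)
[I4] 22/23/24/25  (struct: INT busy until I3 writes@21)
[I5] 26/27/28/29  (struct: INT busy until I4 writes@25)
[I6] 30/31/39/40  (WAW R4: wait I5 write@29)

I3 = (18, 19, 20, 21)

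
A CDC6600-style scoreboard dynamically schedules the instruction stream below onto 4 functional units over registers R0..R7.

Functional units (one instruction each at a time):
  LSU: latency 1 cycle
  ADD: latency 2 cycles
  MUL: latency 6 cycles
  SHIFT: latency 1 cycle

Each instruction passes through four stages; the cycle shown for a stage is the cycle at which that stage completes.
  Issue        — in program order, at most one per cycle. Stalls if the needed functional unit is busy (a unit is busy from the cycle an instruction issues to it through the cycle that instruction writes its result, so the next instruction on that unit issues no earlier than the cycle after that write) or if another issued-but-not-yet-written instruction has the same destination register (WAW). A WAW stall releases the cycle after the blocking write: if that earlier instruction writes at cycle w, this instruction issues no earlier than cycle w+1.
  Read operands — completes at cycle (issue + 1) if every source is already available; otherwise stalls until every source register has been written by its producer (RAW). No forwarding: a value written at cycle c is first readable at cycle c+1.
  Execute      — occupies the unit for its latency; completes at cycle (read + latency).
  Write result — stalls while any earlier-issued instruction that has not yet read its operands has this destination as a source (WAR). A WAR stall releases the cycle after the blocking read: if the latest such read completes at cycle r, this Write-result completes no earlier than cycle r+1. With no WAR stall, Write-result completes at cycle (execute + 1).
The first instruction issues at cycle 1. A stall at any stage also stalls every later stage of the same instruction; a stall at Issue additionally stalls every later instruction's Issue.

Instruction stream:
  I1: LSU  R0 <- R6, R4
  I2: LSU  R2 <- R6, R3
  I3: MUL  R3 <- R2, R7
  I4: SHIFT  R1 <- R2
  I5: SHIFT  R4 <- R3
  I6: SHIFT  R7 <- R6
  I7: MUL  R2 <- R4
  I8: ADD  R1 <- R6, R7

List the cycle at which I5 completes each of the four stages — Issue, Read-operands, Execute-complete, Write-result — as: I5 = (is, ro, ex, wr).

I5 = (12, 17, 18, 19)

  I1 | 1 | 2 | 3 | 4
  I2 | 5 | 6 | 7 | 8   struct: LSU busy until I1 writes@4
  I3 | 6 | 9 | 15 | 16   RAW R2: wait I2 write@8
  I4 | 7 | 9 | 10 | 11   RAW R2: wait I2 write@8
  I5 | 12 | 17 | 18 | 19   struct: SHIFT busy until I4 writes@11 · RAW R3: wait I3 write@16
  I6 | 20 | 21 | 22 | 23   struct: SHIFT busy until I5 writes@19
  I7 | 21 | 22 | 28 | 29
  I8 | 22 | 24 | 26 | 27   RAW R7: wait I6 write@23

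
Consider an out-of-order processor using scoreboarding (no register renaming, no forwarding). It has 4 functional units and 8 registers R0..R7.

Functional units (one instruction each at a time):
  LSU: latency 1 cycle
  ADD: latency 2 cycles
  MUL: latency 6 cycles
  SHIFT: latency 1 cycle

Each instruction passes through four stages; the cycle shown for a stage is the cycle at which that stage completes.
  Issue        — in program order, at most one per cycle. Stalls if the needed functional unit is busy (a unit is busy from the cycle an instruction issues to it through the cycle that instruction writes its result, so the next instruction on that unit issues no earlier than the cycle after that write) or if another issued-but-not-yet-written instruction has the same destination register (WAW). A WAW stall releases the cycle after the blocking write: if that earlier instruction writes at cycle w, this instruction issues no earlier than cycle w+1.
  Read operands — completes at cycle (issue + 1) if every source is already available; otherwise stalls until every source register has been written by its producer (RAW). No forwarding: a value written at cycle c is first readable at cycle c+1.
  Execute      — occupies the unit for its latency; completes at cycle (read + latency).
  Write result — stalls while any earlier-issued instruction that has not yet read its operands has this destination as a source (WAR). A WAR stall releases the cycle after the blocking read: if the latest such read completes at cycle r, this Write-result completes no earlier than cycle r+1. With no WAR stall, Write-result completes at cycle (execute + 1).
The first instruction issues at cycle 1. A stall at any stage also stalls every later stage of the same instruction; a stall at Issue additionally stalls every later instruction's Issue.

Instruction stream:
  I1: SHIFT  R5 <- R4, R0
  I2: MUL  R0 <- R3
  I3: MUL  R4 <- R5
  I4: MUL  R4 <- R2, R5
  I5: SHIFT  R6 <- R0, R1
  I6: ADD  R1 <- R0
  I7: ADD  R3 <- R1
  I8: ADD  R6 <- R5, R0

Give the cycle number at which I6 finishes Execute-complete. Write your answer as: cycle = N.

I1 -> (1, 2, 3, 4)
I2 -> (2, 3, 9, 10)
I3 -> (11, 12, 18, 19)  // struct: MUL busy until I2 writes@10
I4 -> (20, 21, 27, 28)  // struct: MUL busy until I3 writes@19
I5 -> (21, 22, 23, 24)
I6 -> (22, 23, 25, 26)
I7 -> (27, 28, 30, 31)  // struct: ADD busy until I6 writes@26
I8 -> (32, 33, 35, 36)  // struct: ADD busy until I7 writes@31

cycle = 25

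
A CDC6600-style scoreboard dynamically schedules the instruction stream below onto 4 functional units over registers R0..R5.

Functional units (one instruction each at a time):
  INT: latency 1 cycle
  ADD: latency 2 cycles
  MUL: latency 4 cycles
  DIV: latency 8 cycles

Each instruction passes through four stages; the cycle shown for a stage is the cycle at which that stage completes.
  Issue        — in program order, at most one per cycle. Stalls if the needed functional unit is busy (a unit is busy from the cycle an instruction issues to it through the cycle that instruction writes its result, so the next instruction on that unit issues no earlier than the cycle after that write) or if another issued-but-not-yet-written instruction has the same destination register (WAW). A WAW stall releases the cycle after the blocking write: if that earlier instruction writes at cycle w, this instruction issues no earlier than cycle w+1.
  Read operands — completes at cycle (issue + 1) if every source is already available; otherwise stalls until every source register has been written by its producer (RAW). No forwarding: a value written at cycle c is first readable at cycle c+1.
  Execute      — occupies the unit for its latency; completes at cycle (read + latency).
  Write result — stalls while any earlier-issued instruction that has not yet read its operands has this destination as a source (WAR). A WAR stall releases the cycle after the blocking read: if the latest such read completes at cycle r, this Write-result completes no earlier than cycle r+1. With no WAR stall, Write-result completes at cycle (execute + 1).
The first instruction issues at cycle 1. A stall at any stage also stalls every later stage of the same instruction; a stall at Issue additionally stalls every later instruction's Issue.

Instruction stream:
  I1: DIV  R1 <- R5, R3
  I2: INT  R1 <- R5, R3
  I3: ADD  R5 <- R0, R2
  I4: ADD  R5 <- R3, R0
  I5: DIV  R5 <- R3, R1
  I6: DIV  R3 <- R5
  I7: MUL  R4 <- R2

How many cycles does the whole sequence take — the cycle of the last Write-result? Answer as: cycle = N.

cycle = 44

1) issue 1, read 2, done 10, write 11
2) issue 12, read 13, done 14, write 15  <WAW R1: wait I1 write@11>
3) issue 13, read 14, done 16, write 17
4) issue 18, read 19, done 21, write 22  <struct: ADD busy until I3 writes@17>
5) issue 23, read 24, done 32, write 33  <WAW R5: wait I4 write@22>
6) issue 34, read 35, done 43, write 44  <struct: DIV busy until I5 writes@33>
7) issue 35, read 36, done 40, write 41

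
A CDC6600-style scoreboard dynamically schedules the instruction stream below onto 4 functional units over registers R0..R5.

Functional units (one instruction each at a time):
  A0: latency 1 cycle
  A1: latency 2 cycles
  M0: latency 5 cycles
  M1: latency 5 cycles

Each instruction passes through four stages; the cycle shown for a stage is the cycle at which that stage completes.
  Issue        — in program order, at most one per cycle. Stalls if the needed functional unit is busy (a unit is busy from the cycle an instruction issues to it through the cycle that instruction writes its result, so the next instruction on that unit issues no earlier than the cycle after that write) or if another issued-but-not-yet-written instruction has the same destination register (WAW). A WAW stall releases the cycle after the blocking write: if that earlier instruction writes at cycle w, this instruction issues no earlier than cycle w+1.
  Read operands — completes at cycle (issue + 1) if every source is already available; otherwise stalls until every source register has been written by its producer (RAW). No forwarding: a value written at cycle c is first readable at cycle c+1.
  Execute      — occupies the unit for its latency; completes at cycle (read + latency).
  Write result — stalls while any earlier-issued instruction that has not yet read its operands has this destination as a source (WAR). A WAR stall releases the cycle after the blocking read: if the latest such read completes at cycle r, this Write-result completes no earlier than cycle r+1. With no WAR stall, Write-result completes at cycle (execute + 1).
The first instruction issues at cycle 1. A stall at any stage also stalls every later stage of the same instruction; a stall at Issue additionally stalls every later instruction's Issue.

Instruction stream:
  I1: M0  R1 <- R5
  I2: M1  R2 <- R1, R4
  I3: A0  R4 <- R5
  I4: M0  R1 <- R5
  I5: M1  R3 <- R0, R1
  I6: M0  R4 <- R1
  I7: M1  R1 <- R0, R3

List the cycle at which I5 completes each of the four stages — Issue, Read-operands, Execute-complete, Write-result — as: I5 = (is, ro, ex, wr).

t=1  I1 dispatched to M0
t=2  I1 operands ready · I2 dispatched to M1
t=3  I3 dispatched to A0
t=4  I3 operands ready
t=5  I3 complete
t=7  I1 complete
t=8  R1←I1
t=9  I2 operands ready · I4 dispatched to M0
t=10  R4←I3 · I4 operands ready
t=14  I2 complete
t=15  R2←I2 · I4 complete
t=16  R1←I4 · I5 dispatched to M1
t=17  I5 operands ready · I6 dispatched to M0
t=18  I6 operands ready
t=22  I5 complete
t=23  R3←I5 · I6 complete
t=24  R4←I6 · I7 dispatched to M1
t=25  I7 operands ready
t=30  I7 complete
t=31  R1←I7

I5 = (16, 17, 22, 23)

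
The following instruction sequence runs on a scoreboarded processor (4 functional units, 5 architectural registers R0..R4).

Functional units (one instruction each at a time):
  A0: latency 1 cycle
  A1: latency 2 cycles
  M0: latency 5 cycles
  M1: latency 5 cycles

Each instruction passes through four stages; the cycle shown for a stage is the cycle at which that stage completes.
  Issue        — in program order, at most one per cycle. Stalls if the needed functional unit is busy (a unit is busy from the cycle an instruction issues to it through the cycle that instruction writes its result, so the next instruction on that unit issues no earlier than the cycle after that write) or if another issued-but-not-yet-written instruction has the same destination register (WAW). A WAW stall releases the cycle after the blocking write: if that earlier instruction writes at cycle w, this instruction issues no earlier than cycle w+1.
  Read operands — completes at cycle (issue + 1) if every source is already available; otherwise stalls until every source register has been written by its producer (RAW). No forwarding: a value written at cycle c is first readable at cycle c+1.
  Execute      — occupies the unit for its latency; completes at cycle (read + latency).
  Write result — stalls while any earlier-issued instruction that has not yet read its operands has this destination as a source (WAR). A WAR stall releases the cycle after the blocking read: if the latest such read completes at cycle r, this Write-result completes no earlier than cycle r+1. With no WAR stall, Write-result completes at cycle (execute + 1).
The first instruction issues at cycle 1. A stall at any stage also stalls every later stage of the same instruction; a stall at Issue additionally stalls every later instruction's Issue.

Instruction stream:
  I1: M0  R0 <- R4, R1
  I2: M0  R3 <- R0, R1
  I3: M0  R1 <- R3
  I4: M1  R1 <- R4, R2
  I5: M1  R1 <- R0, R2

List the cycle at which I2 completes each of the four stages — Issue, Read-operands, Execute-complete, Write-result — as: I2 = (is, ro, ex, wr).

  I1 | 1 | 2 | 7 | 8
  I2 | 9 | 10 | 15 | 16   struct: M0 busy until I1 writes@8
  I3 | 17 | 18 | 23 | 24   struct: M0 busy until I2 writes@16
  I4 | 25 | 26 | 31 | 32   WAW R1: wait I3 write@24
  I5 | 33 | 34 | 39 | 40   struct: M1 busy until I4 writes@32

I2 = (9, 10, 15, 16)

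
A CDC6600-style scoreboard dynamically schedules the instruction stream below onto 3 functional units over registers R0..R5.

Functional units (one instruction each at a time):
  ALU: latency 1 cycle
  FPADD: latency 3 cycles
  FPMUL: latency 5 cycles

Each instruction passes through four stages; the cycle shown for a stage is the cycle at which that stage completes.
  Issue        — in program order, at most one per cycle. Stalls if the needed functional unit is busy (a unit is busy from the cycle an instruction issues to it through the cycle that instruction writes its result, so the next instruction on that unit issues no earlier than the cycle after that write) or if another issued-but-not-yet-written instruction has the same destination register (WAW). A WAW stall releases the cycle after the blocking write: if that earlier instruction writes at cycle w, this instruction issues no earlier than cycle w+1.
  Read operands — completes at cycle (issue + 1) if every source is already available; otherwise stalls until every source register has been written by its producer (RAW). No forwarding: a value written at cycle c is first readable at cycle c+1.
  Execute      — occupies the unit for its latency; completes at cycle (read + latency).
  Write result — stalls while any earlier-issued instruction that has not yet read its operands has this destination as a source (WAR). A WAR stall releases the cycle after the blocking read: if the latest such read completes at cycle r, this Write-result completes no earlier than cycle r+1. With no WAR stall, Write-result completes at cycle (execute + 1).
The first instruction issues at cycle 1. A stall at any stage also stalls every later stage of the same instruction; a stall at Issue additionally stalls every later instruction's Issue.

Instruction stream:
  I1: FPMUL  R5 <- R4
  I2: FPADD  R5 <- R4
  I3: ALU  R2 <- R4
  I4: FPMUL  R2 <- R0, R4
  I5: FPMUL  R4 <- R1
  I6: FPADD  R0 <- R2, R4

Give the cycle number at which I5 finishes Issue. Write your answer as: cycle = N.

cycle = 22

cycle 1: I1→FPMUL
cycle 2: I1 RO
cycle 7: I1 EX
cycle 8: I1 WR R5
cycle 9: I2→FPADD
cycle 10: I2 RO, I3→ALU
cycle 11: I3 RO
cycle 12: I3 EX
cycle 13: I2 EX, I3 WR R2
cycle 14: I2 WR R5, I4→FPMUL
cycle 15: I4 RO
cycle 20: I4 EX
cycle 21: I4 WR R2
cycle 22: I5→FPMUL
cycle 23: I5 RO, I6→FPADD
cycle 28: I5 EX
cycle 29: I5 WR R4
cycle 30: I6 RO
cycle 33: I6 EX
cycle 34: I6 WR R0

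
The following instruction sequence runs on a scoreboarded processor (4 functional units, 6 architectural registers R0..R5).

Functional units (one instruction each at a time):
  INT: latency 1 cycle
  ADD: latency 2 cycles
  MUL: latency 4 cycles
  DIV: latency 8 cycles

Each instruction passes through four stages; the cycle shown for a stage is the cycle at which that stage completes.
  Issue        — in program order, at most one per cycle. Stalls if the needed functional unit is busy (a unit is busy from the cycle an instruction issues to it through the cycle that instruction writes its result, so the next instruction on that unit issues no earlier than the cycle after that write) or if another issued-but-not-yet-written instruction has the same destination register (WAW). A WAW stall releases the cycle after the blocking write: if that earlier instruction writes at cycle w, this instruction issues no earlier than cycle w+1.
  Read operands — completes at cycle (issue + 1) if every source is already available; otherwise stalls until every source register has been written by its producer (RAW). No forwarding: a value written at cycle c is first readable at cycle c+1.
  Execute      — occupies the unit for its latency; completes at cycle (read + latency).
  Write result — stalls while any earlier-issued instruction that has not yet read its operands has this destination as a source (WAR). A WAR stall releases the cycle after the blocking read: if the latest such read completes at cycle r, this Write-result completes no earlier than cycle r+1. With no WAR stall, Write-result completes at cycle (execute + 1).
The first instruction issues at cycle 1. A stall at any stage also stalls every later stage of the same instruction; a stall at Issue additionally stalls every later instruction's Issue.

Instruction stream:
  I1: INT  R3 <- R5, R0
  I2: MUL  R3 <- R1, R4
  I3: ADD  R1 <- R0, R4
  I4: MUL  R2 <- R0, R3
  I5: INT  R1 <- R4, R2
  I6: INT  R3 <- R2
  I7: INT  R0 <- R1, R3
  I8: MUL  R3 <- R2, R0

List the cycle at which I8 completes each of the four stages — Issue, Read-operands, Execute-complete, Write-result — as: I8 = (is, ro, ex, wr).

I1: IS=1 RO=2 EX=3 WR=4
I2: IS=5 RO=6 EX=10 WR=11  [WAW R3: wait I1 write@4]
I3: IS=6 RO=7 EX=9 WR=10
I4: IS=12 RO=13 EX=17 WR=18  [struct: MUL busy until I2 writes@11]
I5: IS=13 RO=19 EX=20 WR=21  [RAW R2: wait I4 write@18]
I6: IS=22 RO=23 EX=24 WR=25  [struct: INT busy until I5 writes@21]
I7: IS=26 RO=27 EX=28 WR=29  [struct: INT busy until I6 writes@25]
I8: IS=27 RO=30 EX=34 WR=35  [RAW R0: wait I7 write@29]

I8 = (27, 30, 34, 35)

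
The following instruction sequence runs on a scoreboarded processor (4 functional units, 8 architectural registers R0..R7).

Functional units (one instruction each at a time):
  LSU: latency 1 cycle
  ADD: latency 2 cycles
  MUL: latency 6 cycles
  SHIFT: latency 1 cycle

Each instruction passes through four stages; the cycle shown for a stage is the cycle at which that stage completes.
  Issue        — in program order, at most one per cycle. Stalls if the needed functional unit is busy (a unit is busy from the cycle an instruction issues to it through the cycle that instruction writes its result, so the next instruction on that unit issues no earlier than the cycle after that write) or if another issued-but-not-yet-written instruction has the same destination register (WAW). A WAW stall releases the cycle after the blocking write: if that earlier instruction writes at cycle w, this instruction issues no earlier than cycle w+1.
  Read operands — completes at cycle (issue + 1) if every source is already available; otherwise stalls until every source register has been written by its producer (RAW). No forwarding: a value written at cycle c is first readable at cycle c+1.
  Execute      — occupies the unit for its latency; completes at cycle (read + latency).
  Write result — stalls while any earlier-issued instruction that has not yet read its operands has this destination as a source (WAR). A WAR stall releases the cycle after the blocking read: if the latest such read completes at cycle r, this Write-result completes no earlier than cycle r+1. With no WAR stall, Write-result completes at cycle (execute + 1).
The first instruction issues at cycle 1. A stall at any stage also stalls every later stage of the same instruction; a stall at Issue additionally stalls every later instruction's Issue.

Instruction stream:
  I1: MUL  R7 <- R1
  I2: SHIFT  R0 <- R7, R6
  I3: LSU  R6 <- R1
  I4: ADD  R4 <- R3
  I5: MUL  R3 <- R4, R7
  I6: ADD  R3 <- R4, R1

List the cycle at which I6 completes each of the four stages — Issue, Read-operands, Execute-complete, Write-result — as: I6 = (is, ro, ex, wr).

cycle 1: issue I1 (MUL)
cycle 2: I1 read-ops; issue I2 (SHIFT)
cycle 3: issue I3 (LSU)
cycle 4: I3 read-ops; issue I4 (ADD)
cycle 5: I3 finished on LSU; I4 read-ops
cycle 7: I4 finished on ADD
cycle 8: I1 finished on MUL; I4→R4
cycle 9: I1→R7
cycle 10: I2 read-ops; issue I5 (MUL)
cycle 11: I2 finished on SHIFT; I3→R6; I5 read-ops
cycle 12: I2→R0
cycle 17: I5 finished on MUL
cycle 18: I5→R3
cycle 19: issue I6 (ADD)
cycle 20: I6 read-ops
cycle 22: I6 finished on ADD
cycle 23: I6→R3

I6 = (19, 20, 22, 23)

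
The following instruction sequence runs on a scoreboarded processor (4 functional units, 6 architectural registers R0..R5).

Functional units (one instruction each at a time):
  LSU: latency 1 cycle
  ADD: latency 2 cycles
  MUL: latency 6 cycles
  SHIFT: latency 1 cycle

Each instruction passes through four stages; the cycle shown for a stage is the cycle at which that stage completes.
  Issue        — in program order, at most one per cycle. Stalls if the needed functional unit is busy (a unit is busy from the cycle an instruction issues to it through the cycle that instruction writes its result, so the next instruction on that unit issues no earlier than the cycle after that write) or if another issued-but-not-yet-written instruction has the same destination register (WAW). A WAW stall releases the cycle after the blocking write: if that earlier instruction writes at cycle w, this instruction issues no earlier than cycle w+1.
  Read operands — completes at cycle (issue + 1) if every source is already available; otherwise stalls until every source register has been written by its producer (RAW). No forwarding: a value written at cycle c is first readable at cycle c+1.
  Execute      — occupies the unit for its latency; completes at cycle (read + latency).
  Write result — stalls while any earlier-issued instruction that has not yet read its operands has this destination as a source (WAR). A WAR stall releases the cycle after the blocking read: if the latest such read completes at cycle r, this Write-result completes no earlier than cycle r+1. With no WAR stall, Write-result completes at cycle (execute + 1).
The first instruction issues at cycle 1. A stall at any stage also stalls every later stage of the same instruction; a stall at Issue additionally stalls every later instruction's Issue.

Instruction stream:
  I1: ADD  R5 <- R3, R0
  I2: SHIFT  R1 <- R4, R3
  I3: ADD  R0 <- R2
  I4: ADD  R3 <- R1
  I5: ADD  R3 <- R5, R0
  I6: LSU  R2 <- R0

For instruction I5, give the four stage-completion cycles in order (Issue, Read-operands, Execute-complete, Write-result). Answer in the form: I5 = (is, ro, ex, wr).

c1: I1 issues→ADD
c2: I1 reads, I2 issues→SHIFT
c3: I2 reads
c4: I1 exec-done, I2 exec-done
c5: I1 writes R5, I2 writes R1
c6: I3 issues→ADD
c7: I3 reads
c9: I3 exec-done
c10: I3 writes R0
c11: I4 issues→ADD
c12: I4 reads
c14: I4 exec-done
c15: I4 writes R3
c16: I5 issues→ADD
c17: I5 reads, I6 issues→LSU
c18: I6 reads
c19: I5 exec-done, I6 exec-done
c20: I5 writes R3, I6 writes R2

I5 = (16, 17, 19, 20)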